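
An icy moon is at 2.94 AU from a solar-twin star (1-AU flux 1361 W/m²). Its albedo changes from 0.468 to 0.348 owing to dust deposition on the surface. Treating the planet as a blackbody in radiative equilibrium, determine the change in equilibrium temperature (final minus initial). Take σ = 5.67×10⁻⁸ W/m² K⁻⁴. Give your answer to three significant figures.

By the inverse-square law, S = 1361/2.94² = 157.5 W/m².
Before: T₁ = [157.5·0.532/(4σ)]^(1/4) = 138.6 K.
With α = 0.348, T₂ = 145.9 K.
Change: 145.9 − 138.6 = 7.232 K.

7.23 K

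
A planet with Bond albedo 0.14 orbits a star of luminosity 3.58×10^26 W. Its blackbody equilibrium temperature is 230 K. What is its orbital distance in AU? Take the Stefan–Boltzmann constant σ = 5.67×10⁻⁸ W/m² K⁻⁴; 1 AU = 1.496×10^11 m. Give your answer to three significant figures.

Required flux: S = 4σT⁴/(1−α) = 738.0 W/m².
Then d = [L/(4πS)]^(1/2) = 1.965×10^11 m, i.e. 1.313 AU.

1.31 AU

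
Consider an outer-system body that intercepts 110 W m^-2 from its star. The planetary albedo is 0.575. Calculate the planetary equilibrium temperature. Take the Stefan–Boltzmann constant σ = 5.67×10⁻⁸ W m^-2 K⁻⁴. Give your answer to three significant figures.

Averaging over the sphere, the absorbed flux is S(1−α)/4 = 11.69 W m^-2.
Set σT⁴ = 11.69 → T = (11.69/σ)^(1/4) = 119.8 K.

120 K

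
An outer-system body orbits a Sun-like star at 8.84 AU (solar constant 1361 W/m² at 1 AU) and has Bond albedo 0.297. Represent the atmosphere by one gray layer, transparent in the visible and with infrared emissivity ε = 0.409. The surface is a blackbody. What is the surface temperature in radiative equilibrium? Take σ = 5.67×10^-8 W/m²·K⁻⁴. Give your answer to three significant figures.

Flux at the orbit: S = 1361/(8.84)² = 17.42 W/m².
At the top of the atmosphere, σT_e⁴ = S(1−α)/4 = 3.061 W/m², giving T_e = 85.72 K.
Surface balance with a leaky layer gives σT_s⁴ = σT_e⁴·2/(2−ε), so T_s = T_e·[2/(2−0.409)]^(1/4) = 90.76 K.

90.8 K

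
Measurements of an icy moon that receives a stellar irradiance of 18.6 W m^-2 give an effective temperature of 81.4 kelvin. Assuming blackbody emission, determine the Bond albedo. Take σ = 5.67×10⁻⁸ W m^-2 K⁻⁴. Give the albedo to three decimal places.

From σT⁴ = S(1−α)/4 we invert for α: 1−α = 4σT⁴/S.
4σT⁴ = 4·5.67×10⁻⁸·(81.4)⁴ = 9.957 W m^-2.
1−α = 9.957/18.60 = 0.5353, so α = 0.4647.

0.465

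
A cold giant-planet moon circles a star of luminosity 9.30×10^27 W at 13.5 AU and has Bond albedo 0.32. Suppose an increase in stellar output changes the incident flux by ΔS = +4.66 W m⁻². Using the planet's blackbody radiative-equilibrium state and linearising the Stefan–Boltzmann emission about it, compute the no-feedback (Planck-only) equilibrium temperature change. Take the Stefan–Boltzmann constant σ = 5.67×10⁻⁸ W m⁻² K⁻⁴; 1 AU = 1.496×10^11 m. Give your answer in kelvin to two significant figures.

0.98 K

Orbital distance: d = 13.5 AU = 2.020×10^12 m.
S = L/(4πd²) = 181.4 W m⁻².
Unperturbed T_e = [181.4·(1−0.32)/(4σ)]^¼ = 152.7 K.
TOA radiative forcing: ΔF = (1−α)ΔS/4 = 0.68·(+4.66)/4 = 0.7922 W m⁻².
The Planck feedback parameter is 4σT_e³ = 0.8079 W m⁻²/K.
ΔT₀ = ΔF/λ_P = 0.7922/0.8079 = 0.981 K.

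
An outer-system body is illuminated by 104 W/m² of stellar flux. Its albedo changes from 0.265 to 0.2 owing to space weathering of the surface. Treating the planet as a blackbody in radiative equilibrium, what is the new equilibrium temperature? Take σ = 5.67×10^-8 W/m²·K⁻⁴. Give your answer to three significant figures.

138 K

New equilibrium: T₂ = [(1−0.2)·104.0/(4σ)]^(1/4) = 138.4 K.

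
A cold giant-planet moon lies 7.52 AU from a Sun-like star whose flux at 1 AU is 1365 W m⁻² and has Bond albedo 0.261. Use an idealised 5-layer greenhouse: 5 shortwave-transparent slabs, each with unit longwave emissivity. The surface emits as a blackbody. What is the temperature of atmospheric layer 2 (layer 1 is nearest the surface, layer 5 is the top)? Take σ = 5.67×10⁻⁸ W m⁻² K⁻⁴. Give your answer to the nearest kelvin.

By the inverse-square law, S = 1365/7.52² = 24.14 W m⁻².
Top-of-atmosphere balance: σT_e⁴ = S(1−α)/4 = 4.459 W m⁻² → T_e = 94.17 K.
In the N-layer model, layer k (counted from the surface) has T_k = (N+1−k)^(1/4)·T_e.
T_2 = (4)^(1/4)·94.17 = 133.2 K.

133 kelvin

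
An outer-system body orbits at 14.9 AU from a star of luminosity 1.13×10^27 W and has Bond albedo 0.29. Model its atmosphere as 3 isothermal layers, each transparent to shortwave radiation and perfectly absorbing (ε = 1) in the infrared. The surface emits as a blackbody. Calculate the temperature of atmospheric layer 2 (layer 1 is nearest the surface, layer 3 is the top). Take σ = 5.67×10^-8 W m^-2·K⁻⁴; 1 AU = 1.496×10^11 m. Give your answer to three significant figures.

103 K

Orbital distance: d = 14.9 AU = 2.229×10^12 m.
Flux at the orbit: S = L/(4πd²) = 1.13×10^27/(4π·(2.23×10^12)²) = 18.10 W m^-2.
Top-of-atmosphere balance: σT_e⁴ = S(1−α)/4 = 3.212 W m^-2 → T_e = 86.76 K.
In the N-layer model, layer k (counted from the surface) has T_k = (N+1−k)^(1/4)·T_e.
With k = 2: T_2 = (3+1−2)^¼·86.76 K = 103.2 K.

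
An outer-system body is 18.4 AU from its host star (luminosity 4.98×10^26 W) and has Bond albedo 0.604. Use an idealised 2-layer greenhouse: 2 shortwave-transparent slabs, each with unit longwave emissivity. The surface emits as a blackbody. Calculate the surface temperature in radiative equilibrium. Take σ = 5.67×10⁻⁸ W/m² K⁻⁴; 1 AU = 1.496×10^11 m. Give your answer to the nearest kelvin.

72 K

d = 18.4 × 1.496×10^11 m = 2.753×10^12 m.
Spreading L over a sphere of radius d: S = 4.98×10^26/(4π·2.75×10^12²) = 5.230 W/m².
OLR = S(1−α)/4 = 0.5178 W/m²; the top layer radiates at T_e = 54.97 K.
With N = 2 opaque layers, T_s = (N+1)^(1/4)·T_e = 3^(1/4)·54.97 = 72.35 K.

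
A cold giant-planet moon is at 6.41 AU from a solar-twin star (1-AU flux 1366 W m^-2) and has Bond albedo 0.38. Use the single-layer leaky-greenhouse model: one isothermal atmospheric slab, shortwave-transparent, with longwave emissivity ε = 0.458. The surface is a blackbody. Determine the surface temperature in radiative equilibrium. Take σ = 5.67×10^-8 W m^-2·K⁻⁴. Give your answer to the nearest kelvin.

Irradiance scales as 1/d², so S = 1366 W m^-2 × (1/6.41)² = 33.25 W m^-2.
At the top of the atmosphere, σT_e⁴ = S(1−α)/4 = 5.153 W m^-2, giving T_e = 97.64 K.
Surface balance with a leaky layer gives σT_s⁴ = σT_e⁴·2/(2−ε), so T_s = T_e·[2/(2−0.458)]^(1/4) = 104.2 K.

104 K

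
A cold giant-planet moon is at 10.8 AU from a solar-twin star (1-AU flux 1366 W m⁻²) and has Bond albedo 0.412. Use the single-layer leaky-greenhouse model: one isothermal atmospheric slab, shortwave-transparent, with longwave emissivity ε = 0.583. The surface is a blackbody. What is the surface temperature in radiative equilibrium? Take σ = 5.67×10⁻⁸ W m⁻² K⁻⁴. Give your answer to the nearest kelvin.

By the inverse-square law, S = 1366/10.8² = 11.71 W m⁻².
Effective emission temperature (TOA balance): σT_e⁴ = S(1−α)/4 = 1.722 W m⁻² → T_e = 74.23 K.
The surface balance (absorbed SW + ε·downward IR = σT_s⁴) with T_a⁴ = T_s⁴/2 reduces to T_s = T_e·[2/(2−ε)]^¼ = 80.91 K.

81 K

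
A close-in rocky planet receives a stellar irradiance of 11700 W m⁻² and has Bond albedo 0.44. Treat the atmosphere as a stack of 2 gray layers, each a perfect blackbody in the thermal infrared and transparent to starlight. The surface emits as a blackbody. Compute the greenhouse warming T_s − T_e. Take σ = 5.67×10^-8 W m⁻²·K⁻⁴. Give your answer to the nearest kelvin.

130 kelvin

The effective emission temperature is T_e = [S(1−α)/(4σ)]^¼ = 412.3 K.
Surface: T_s = (3)^¼·T_e = 542.6 K.
Warming: T_s − T_e = 130.3 K.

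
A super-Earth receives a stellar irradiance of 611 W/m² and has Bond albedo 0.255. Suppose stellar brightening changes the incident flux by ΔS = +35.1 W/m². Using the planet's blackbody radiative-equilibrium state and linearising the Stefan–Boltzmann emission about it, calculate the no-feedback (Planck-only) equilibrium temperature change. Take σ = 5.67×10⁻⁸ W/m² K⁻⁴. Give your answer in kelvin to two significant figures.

Reference equilibrium: T_e = [S(1−α)/(4σ)]^(1/4) = 211.7 K.
ΔF = Δ[S(1−α)]/4 = (1−0.255)·+35.1/4 = 6.537 W/m².
The Planck feedback parameter is 4σT_e³ = 2.151 W/m²/K.
So ΔT₀ = 6.537/2.151 = 3.04 K.

3.0 kelvin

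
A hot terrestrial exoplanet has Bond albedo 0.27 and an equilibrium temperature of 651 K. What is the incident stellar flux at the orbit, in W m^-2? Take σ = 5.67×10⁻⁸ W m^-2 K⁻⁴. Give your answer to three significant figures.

55800 W m^-2

Invert the energy balance for S: S = 4σT⁴/(1−α).
σT⁴ = 5.67×10⁻⁸·(651)⁴ = 10180 W m^-2.
S = 4·10180/0.73 = 55800 W m^-2.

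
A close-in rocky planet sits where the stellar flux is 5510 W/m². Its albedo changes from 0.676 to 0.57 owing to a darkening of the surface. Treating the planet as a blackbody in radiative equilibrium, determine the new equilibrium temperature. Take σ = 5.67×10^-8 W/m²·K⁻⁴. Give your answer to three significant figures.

320 K

With the new albedo, S(1−α₂)/4 = 592.3 W/m², so T₂ = 319.7 K.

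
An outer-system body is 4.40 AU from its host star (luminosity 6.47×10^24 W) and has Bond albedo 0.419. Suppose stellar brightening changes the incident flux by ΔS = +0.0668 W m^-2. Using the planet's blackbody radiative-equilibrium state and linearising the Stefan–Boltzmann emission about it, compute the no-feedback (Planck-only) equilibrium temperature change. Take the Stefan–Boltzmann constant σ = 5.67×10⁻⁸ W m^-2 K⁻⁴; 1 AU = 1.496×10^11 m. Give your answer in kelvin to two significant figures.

0.59 K

d = 4.40 × 1.496×10^11 m = 6.582×10^11 m.
Flux at the orbit: S = L/(4πd²) = 6.47×10^24/(4π·(6.58×10^11)²) = 1.188 W m^-2.
Reference equilibrium: T_e = [S(1−α)/(4σ)]^(1/4) = 41.77 K.
ΔF = Δ[S(1−α)]/4 = (1−0.419)·+0.0668/4 = 0.009703 W m^-2.
Planck response: λ_P = 4σT_e³ = 4·5.67×10⁻⁸·(41.77)³ = 0.01653 W m^-2/K.
Hence the no-feedback warming is ΔF/(4σT_e³) = 0.587 K.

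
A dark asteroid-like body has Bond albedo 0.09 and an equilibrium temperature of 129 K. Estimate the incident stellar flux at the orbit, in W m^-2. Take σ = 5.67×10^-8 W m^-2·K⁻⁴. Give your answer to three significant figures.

69.0 W m^-2

From S(1−α)/4 = σT⁴: S = 4σT⁴/(1−α).
The emitted flux is σT⁴ = 15.70 W m^-2.
So S = 4×15.70/(1−0.09) = 69.02 W m^-2.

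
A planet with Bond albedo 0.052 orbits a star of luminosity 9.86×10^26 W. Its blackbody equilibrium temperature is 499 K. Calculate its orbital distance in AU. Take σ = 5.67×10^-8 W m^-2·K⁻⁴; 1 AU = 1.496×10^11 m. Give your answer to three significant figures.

Energy balance gives S = 4σT⁴/(1−α) = 14830 W m^-2.
S = L/(4πd²) → d = √(L/4πS) = √(9.86×10^26/(4π·14830)) = 7.273×10^10 m = 0.4862 AU.

0.486 AU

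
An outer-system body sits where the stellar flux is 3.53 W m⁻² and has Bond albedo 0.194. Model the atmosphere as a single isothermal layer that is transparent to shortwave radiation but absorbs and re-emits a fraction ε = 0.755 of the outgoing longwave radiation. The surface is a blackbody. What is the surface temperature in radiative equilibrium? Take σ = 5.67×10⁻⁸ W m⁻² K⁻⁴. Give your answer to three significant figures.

At the top of the atmosphere, σT_e⁴ = S(1−α)/4 = 0.7113 W m⁻², giving T_e = 59.51 K.
Surface balance with a leaky layer gives σT_s⁴ = σT_e⁴·2/(2−ε), so T_s = T_e·[2/(2−0.755)]^(1/4) = 67.00 K.

67.0 K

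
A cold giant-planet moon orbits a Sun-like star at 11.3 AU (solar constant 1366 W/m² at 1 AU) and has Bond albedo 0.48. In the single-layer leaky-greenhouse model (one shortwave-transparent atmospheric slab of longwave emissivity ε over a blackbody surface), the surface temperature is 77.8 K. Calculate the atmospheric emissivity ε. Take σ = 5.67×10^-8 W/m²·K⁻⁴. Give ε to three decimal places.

By the inverse-square law, S = 1366/11.3² = 10.70 W/m².
First, T_e = [10.70·(1−0.48)/(4σ)]^(1/4) = 70.37 K.
Since (2−ε)/2 = (T_e/T_s)⁴ = 0.6695, ε = 0.6610.

0.661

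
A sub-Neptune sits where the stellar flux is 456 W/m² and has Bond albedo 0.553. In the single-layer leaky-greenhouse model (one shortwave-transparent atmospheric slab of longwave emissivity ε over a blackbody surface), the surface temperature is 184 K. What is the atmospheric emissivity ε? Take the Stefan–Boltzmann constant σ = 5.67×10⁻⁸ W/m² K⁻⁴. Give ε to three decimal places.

0.432

TOA balance gives T_e = 173.1 K.
T_s⁴ = T_e⁴·2/(2−ε) → ε = 2 − 2(T_e/T_s)⁴ = 2 − 2·(173.1/184)⁴ = 0.4318.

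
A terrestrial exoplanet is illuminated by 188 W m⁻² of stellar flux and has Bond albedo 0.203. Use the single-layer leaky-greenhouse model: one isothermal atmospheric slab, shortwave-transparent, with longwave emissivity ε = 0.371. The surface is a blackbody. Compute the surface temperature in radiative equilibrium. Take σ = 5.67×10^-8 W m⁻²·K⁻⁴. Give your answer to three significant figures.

169 K

Effective emission temperature (TOA balance): σT_e⁴ = S(1−α)/4 = 37.46 W m⁻² → T_e = 160.3 K.
The surface balance (absorbed SW + ε·downward IR = σT_s⁴) with T_a⁴ = T_s⁴/2 reduces to T_s = T_e·[2/(2−ε)]^¼ = 168.8 K.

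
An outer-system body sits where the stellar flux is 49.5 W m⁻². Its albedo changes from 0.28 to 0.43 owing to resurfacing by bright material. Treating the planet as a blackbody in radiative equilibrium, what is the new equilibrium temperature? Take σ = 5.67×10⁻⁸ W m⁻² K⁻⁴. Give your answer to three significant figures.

106 kelvin

T₂ = [S(1−α₂)/(4σ)]^(1/4) = [49.50·0.57/(4σ)]^(1/4) = 105.6 K.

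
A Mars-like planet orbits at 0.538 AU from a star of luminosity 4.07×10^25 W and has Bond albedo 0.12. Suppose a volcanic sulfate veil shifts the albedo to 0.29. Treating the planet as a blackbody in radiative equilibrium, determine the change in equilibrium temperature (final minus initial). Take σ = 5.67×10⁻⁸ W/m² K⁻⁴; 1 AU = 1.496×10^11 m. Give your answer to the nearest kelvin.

d = 0.538 × 1.496×10^11 m = 8.048×10^10 m.
Flux at the orbit: S = L/(4πd²) = 4.07×10^25/(4π·(8.05×10^10)²) = 500.0 W/m².
With α = 0.12, T₁ = 209.9 K.
After:  T₂ = [500.0·0.71/(4σ)]^(1/4) = 198.9 K.
ΔT = T₂ − T₁ = -10.97 K.

-11 K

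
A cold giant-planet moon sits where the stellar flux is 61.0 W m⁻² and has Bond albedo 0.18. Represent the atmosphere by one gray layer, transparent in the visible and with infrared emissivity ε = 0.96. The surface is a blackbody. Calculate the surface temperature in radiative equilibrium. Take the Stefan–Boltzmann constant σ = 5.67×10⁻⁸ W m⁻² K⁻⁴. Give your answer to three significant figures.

At the top of the atmosphere, σT_e⁴ = S(1−α)/4 = 12.51 W m⁻², giving T_e = 121.9 K.
For a single slab of emissivity ε, T_s⁴ = 2T_e⁴/(2−ε); thus T_s = 121.9·(1.923)^(1/4) = 143.5 K.

144 K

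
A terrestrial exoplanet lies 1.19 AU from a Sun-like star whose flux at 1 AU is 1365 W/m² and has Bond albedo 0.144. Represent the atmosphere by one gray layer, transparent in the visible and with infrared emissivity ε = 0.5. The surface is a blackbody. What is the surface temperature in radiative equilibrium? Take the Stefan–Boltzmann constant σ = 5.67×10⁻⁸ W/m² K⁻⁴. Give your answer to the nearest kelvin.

264 K

Irradiance scales as 1/d², so S = 1365 W/m² × (1/1.19)² = 963.9 W/m².
The planet radiates to space at T_e = [S(1−α)/(4σ)]^(1/4) = 245.6 K.
For a single slab of emissivity ε, T_s⁴ = 2T_e⁴/(2−ε); thus T_s = 245.6·(1.333)^(1/4) = 263.9 K.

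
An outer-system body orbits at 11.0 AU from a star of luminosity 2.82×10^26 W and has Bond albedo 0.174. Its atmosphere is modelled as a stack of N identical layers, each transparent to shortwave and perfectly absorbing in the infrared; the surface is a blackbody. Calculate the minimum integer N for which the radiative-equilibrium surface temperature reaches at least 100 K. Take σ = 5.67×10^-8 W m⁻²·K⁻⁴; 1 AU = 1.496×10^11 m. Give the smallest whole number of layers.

3

d = 11.0 × 1.496×10^11 m = 1.646×10^12 m.
S = L/(4πd²) = 8.287 W m⁻².
OLR = S(1−α)/4 = 1.711 W m⁻²; the top layer radiates at T_e = 74.12 K.
Need (N+1)T_e⁴ ≥ T_s⁴, i.e. N+1 ≥ (100/74.12)⁴ = 3.313.
So N ≥ 2.313; the smallest integer is N = 3.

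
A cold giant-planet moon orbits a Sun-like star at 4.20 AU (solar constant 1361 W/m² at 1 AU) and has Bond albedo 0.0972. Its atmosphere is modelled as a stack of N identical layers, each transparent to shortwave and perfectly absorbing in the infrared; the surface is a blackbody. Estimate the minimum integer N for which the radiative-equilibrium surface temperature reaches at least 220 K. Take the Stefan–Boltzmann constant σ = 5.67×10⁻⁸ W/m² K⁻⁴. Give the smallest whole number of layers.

By the inverse-square law, S = 1361/4.20² = 77.15 W/m².
Top-of-atmosphere balance: σT_e⁴ = S(1−α)/4 = 17.41 W/m² → T_e = 132.4 K.
Need (N+1)T_e⁴ ≥ T_s⁴, i.e. N+1 ≥ (220/132.4)⁴ = 7.628.
So N ≥ 6.628; the smallest integer is N = 7.

7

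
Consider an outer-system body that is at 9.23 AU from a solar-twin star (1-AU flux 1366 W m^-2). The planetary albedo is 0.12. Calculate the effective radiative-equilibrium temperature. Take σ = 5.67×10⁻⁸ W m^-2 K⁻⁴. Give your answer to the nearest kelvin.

89 K

Flux at the orbit: S = 1366/(9.23)² = 16.03 W m^-2.
The planet absorbs (1−α)S over its disc πR² and re-emits over 4πR², so the mean absorbed flux is (1−0.12)·16.03/4 = 3.528 W m^-2.
Balancing against σT⁴: T = (3.528/5.67×10⁻⁸)^(1/4) = 88.81 K.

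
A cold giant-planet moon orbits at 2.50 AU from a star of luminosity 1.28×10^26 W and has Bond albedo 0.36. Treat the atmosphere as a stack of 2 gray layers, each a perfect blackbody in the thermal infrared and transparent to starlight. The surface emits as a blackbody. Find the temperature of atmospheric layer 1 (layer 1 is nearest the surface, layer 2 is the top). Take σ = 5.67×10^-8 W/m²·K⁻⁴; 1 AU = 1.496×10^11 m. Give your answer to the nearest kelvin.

d = 2.50 × 1.496×10^11 m = 3.740×10^11 m.
Spreading L over a sphere of radius d: S = 1.28×10^26/(4π·3.74×10^11²) = 72.82 W/m².
OLR = S(1−α)/4 = 11.65 W/m²; the top layer radiates at T_e = 119.7 K.
The net upward flux σT_e⁴ is constant between every pair of levels, so T_k⁴ = (N+1−k)T_e⁴.
With k = 1: T_1 = (2+1−1)^¼·119.7 K = 142.4 K.

142 K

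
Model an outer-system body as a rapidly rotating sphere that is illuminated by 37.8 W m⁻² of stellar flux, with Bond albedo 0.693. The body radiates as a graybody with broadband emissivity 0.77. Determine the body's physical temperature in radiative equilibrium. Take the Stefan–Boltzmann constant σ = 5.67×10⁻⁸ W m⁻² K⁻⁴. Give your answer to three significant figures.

90.3 K

The planet absorbs (1−α)S over its disc πR² and re-emits over 4πR², so the mean absorbed flux is (1−0.693)·37.80/4 = 2.901 W m⁻².
Equating to εσT⁴ with ε = 0.77: T = (2.901/0.77σ)^(1/4) = 90.29 K.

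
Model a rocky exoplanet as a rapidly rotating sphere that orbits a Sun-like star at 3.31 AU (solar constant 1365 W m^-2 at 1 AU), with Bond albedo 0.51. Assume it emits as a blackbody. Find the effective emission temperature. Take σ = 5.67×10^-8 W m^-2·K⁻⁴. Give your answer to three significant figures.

128 K

Irradiance scales as 1/d², so S = 1365 W m^-2 × (1/3.31)² = 124.6 W m^-2.
The planet absorbs (1−α)S over its disc πR² and re-emits over 4πR², so the mean absorbed flux is (1−0.51)·124.6/4 = 15.26 W m^-2.
Set σT⁴ = 15.26 → T = (15.26/σ)^(1/4) = 128.1 K.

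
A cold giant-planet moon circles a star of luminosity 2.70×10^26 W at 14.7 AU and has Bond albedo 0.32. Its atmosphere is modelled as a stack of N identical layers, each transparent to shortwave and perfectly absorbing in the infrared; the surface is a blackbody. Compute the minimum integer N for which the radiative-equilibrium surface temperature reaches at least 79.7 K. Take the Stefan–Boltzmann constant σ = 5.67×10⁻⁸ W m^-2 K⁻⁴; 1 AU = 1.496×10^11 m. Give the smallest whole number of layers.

d = 14.7 × 1.496×10^11 m = 2.199×10^12 m.
Flux at the orbit: S = L/(4πd²) = 2.70×10^26/(4π·(2.20×10^12)²) = 4.443 W m^-2.
OLR = S(1−α)/4 = 0.7553 W m^-2; the top layer radiates at T_e = 60.41 K.
T_s = (N+1)^(1/4)·T_e ≥ 79.7 K requires N+1 ≥ (T_s/T_e)⁴ = (79.7/60.41)⁴ = 3.029.
Rounding up, N = 3.

3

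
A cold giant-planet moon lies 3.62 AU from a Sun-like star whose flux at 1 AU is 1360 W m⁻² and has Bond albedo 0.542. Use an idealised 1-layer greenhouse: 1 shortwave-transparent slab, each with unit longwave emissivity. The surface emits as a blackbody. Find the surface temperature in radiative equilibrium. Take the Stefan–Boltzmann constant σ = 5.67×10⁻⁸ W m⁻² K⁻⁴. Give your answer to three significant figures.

Flux at the orbit: S = 1360/(3.62)² = 103.8 W m⁻².
The effective emission temperature is T_e = [S(1−α)/(4σ)]^¼ = 120.3 K.
Layer-by-layer balance gives σT_s⁴ = (N+1)σT_e⁴, so T_s = 2^¼·120.3 = 143.1 K.

143 K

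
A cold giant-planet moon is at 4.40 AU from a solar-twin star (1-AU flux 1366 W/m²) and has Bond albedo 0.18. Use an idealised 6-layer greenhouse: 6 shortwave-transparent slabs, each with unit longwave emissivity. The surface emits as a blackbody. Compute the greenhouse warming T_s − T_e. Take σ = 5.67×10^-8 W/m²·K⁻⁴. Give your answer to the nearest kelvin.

79 kelvin

By the inverse-square law, S = 1366/4.40² = 70.56 W/m².
The effective emission temperature is T_e = [S(1−α)/(4σ)]^¼ = 126.4 K.
T_s = (N+1)^(1/4)·T_e = 205.6 K.
Warming: T_s − T_e = 79.19 K.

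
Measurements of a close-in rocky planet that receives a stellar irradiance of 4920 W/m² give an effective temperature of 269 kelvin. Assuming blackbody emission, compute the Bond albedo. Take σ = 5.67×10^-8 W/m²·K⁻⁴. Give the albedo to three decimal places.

0.759

Rearranging the radiative balance, α = 1 − 4σT⁴/S.
σT⁴ = 296.9 W/m², so 4σT⁴ = 1188 W/m².
1−α = 1188/4920 = 0.2414, so α = 0.7586.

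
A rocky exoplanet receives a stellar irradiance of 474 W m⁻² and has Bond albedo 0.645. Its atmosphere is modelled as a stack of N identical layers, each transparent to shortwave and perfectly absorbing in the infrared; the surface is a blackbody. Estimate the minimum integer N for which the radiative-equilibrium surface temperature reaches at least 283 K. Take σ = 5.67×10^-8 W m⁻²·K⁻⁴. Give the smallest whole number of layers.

Top-of-atmosphere balance: σT_e⁴ = S(1−α)/4 = 42.07 W m⁻² → T_e = 165.0 K.
Since T_s⁴ = (N+1)T_e⁴, we need N ≥ (T_s/T_e)⁴ − 1 = 7.645.
The minimum whole number is N = 8.

8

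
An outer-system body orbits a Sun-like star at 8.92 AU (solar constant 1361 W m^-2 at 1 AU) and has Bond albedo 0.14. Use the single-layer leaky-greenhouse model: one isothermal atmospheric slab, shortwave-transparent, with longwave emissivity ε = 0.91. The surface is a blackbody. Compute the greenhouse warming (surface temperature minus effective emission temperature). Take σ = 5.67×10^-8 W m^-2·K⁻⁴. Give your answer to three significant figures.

14.7 kelvin

Irradiance scales as 1/d², so S = 1361 W m^-2 × (1/8.92)² = 17.11 W m^-2.
At the top of the atmosphere, σT_e⁴ = S(1−α)/4 = 3.678 W m^-2, giving T_e = 89.74 K.
The surface balance (absorbed SW + ε·downward IR = σT_s⁴) with T_a⁴ = T_s⁴/2 reduces to T_s = T_e·[2/(2−ε)]^¼ = 104.4 K.
T_s − T_e = 104.4 − 89.74 = 14.71 K.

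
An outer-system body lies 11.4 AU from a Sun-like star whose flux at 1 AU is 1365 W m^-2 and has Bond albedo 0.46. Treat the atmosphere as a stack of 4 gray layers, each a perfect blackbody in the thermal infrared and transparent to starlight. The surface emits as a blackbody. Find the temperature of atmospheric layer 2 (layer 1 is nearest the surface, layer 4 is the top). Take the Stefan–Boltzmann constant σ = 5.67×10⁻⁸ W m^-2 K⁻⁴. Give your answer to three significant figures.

93.1 K

By the inverse-square law, S = 1365/11.4² = 10.50 W m^-2.
OLR = S(1−α)/4 = 1.418 W m^-2; the top layer radiates at T_e = 70.72 K.
Each opaque layer satisfies 2T_j⁴ = T_{j−1}⁴ + T_{j+1}⁴, giving T_k⁴ = (N+1−k)T_e⁴.
With k = 2: T_2 = (4+1−2)^¼·70.72 K = 93.07 K.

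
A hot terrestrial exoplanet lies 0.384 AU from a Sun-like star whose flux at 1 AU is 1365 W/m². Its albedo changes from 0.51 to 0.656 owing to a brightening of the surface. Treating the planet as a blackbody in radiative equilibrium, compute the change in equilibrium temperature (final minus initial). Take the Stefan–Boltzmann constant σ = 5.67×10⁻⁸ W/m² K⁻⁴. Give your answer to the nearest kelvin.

Flux at the orbit: S = 1365/(0.384)² = 9257 W/m².
Initial: T₁ = [S(1−0.51)/(4σ)]^(1/4) = 376.1 K.
After:  T₂ = [9257·0.344/(4σ)]^(1/4) = 344.2 K.
ΔT = T₂ − T₁ = -31.83 K.

-32 K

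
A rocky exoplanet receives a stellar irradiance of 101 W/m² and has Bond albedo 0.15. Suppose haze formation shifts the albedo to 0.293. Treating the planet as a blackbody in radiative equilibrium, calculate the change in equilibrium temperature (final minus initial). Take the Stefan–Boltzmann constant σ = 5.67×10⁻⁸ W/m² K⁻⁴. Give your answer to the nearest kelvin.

With α = 0.15, T₁ = 139.5 K.
Final:   T₂ = [S(1−0.293)/(4σ)]^(1/4) = 133.2 K.
Change: 133.2 − 139.5 = -6.278 K.

-6 K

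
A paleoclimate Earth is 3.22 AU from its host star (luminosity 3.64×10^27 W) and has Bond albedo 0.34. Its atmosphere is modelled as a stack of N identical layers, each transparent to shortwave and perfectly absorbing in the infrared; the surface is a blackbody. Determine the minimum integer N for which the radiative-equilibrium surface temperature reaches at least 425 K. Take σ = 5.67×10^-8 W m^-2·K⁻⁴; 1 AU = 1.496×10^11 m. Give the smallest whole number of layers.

d = 3.22 × 1.496×10^11 m = 4.817×10^11 m.
S = L/(4πd²) = 1248 W m^-2.
OLR = S(1−α)/4 = 206.0 W m^-2; the top layer radiates at T_e = 245.5 K.
T_s = (N+1)^(1/4)·T_e ≥ 425 K requires N+1 ≥ (T_s/T_e)⁴ = (425/245.5)⁴ = 8.981.
Rounding up, N = 8.

8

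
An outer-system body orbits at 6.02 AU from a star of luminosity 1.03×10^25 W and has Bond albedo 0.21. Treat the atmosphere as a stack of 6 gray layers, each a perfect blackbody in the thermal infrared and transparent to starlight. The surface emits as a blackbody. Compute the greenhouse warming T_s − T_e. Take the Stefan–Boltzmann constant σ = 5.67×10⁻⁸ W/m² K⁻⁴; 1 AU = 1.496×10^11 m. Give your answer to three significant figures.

Orbital distance: d = 6.02 AU = 9.006×10^11 m.
S = L/(4πd²) = 1.011 W/m².
OLR = S(1−α)/4 = 0.1996 W/m²; the top layer radiates at T_e = 43.32 K.
T_s = (N+1)^(1/4)·T_e = 70.46 K.
Warming: T_s − T_e = 27.14 K.

27.1 kelvin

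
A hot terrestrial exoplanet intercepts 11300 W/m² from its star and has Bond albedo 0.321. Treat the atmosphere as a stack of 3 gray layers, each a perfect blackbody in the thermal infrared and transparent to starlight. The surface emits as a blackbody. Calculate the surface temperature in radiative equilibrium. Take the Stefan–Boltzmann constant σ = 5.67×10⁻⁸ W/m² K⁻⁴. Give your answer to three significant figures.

OLR = S(1−α)/4 = 1918 W/m²; the top layer radiates at T_e = 428.9 K.
With N = 3 opaque layers, T_s = (N+1)^(1/4)·T_e = 4^(1/4)·428.9 = 606.5 K.

607 kelvin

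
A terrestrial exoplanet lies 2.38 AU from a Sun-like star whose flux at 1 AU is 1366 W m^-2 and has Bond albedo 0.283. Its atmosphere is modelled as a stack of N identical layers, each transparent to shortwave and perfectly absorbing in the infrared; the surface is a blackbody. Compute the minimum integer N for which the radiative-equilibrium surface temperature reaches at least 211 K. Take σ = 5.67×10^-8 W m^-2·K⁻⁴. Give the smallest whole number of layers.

Flux at the orbit: S = 1366/(2.38)² = 241.2 W m^-2.
OLR = S(1−α)/4 = 43.23 W m^-2; the top layer radiates at T_e = 166.2 K.
Need (N+1)T_e⁴ ≥ T_s⁴, i.e. N+1 ≥ (211/166.2)⁴ = 2.600.
The minimum whole number is N = 2.

2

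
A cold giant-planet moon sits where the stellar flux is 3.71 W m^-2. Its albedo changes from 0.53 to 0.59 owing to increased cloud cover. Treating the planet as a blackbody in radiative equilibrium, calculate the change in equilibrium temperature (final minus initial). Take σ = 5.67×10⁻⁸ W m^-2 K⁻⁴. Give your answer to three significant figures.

Before: T₁ = [3.710·0.47/(4σ)]^(1/4) = 52.66 K.
With α = 0.59, T₂ = 50.89 K.
Change: 50.89 − 52.66 = -1.768 K.

-1.77 K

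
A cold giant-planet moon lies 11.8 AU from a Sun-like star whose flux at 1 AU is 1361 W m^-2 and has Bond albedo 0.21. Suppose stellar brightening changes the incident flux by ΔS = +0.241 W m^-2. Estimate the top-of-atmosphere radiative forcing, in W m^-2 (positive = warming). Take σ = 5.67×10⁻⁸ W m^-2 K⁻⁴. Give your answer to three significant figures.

0.0476 W m^-2

Irradiance scales as 1/d², so S = 1361 W m^-2 × (1/11.8)² = 9.774 W m^-2.
TOA radiative forcing: ΔF = (1−α)ΔS/4 = 0.79·(+0.241)/4 = 0.04760 W m^-2.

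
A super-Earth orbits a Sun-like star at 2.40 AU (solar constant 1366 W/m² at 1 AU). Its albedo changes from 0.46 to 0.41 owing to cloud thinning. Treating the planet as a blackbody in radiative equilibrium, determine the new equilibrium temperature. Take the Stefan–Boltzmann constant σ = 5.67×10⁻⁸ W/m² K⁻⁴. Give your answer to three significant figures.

158 K

Irradiance scales as 1/d², so S = 1366 W/m² × (1/2.40)² = 237.2 W/m².
With the new albedo, S(1−α₂)/4 = 34.98 W/m², so T₂ = 157.6 K.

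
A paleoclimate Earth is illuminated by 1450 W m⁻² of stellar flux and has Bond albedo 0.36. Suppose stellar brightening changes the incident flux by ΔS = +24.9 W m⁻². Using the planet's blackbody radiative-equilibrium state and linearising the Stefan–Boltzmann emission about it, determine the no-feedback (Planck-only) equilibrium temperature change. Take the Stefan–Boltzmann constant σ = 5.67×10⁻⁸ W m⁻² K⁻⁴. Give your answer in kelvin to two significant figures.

1.1 kelvin

The baseline emission temperature is T_e = 252.9 K.
Only a fraction (1−α) is absorbed and it's spread over 4πR², so ΔF = (1−α)ΔS/4 = 3.984 W m⁻².
The Planck feedback parameter is 4σT_e³ = 3.669 W m⁻²/K.
ΔT₀ = ΔF/λ_P = 3.984/3.669 = 1.09 K.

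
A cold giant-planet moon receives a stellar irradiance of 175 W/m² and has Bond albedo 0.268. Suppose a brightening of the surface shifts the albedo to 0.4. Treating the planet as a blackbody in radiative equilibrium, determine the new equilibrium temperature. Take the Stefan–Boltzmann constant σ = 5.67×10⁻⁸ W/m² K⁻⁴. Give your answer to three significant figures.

147 K

With the new albedo, S(1−α₂)/4 = 26.25 W/m², so T₂ = 146.7 K.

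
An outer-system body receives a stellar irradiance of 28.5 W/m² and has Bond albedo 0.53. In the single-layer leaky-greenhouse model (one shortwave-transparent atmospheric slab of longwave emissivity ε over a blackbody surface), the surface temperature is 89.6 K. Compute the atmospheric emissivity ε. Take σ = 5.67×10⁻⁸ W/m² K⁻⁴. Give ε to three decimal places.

First, T_e = [28.50·(1−0.53)/(4σ)]^(1/4) = 87.66 K.
Since (2−ε)/2 = (T_e/T_s)⁴ = 0.9164, ε = 0.1673.

0.167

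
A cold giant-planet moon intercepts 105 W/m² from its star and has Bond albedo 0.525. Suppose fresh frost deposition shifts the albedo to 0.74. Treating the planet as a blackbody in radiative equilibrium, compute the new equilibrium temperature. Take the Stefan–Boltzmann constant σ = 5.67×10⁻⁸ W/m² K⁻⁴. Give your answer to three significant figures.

105 K

With the new albedo, S(1−α₂)/4 = 6.825 W/m², so T₂ = 104.7 K.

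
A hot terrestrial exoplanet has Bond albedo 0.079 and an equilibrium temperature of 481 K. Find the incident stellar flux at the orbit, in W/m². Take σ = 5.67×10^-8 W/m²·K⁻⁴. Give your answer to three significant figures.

13200 W/m²

Invert the energy balance for S: S = 4σT⁴/(1−α).
The emitted flux is σT⁴ = 3035 W/m².
S = 4·3035/0.921 = 13180 W/m².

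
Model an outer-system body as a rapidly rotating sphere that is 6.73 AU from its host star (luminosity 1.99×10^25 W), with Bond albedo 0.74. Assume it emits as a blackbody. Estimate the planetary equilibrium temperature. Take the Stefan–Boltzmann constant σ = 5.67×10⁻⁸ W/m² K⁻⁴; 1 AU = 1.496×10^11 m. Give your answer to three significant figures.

Orbital distance: d = 6.73 AU = 1.007×10^12 m.
Flux at the orbit: S = L/(4πd²) = 1.99×10^25/(4π·(1.01×10^12)²) = 1.562 W/m².
Absorbed flux (global mean): S(1−α)/4 = 1.562·0.26/4 = 0.1015 W/m².
Set σT⁴ = 0.1015 → T = (0.1015/σ)^(1/4) = 36.58 K.

36.6 kelvin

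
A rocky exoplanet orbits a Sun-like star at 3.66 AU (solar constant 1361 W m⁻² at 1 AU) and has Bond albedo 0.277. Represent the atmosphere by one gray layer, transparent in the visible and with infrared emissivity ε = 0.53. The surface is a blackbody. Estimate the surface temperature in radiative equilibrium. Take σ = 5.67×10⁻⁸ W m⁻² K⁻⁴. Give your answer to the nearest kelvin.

145 K

Irradiance scales as 1/d², so S = 1361 W m⁻² × (1/3.66)² = 101.6 W m⁻².
The planet radiates to space at T_e = [S(1−α)/(4σ)]^(1/4) = 134.2 K.
The surface balance (absorbed SW + ε·downward IR = σT_s⁴) with T_a⁴ = T_s⁴/2 reduces to T_s = T_e·[2/(2−ε)]^¼ = 144.9 K.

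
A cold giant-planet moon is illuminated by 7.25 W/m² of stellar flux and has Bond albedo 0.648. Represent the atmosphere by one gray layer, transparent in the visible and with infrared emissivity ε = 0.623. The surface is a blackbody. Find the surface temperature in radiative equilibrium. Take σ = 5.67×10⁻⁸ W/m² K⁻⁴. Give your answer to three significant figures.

The planet radiates to space at T_e = [S(1−α)/(4σ)]^(1/4) = 57.92 K.
Surface balance with a leaky layer gives σT_s⁴ = σT_e⁴·2/(2−ε), so T_s = T_e·[2/(2−0.623)]^(1/4) = 63.58 K.

63.6 K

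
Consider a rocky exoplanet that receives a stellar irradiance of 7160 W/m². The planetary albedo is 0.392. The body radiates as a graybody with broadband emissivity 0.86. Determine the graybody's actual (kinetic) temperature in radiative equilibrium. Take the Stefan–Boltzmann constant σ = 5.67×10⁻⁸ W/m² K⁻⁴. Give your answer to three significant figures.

Averaging over the sphere, the absorbed flux is S(1−α)/4 = 1088 W/m².
Equating to εσT⁴ with ε = 0.86: T = (1088/0.86σ)^(1/4) = 386.5 K.

387 K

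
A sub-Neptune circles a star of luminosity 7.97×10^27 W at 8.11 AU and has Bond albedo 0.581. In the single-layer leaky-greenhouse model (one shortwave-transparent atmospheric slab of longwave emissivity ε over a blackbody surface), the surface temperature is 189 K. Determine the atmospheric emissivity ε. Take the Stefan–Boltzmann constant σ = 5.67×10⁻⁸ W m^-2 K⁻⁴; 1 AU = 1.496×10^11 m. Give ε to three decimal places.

Orbital distance: d = 8.11 AU = 1.213×10^12 m.
Flux at the orbit: S = L/(4πd²) = 7.97×10^27/(4π·(1.21×10^12)²) = 430.9 W m^-2.
Effective temperature: T_e = [S(1−α)/(4σ)]^(1/4) = 168.0 K.
Since (2−ε)/2 = (T_e/T_s)⁴ = 0.6238, ε = 0.7523.

0.752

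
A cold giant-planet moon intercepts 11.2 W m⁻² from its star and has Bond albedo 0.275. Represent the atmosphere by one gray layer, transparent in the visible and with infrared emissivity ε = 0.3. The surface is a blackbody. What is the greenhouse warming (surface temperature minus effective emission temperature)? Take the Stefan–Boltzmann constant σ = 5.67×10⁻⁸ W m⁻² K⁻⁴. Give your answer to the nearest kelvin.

3 K

The planet radiates to space at T_e = [S(1−α)/(4σ)]^(1/4) = 77.35 K.
For a single slab of emissivity ε, T_s⁴ = 2T_e⁴/(2−ε); thus T_s = 77.35·(1.176)^(1/4) = 80.56 K.
T_s − T_e = 80.56 − 77.35 = 3.208 K.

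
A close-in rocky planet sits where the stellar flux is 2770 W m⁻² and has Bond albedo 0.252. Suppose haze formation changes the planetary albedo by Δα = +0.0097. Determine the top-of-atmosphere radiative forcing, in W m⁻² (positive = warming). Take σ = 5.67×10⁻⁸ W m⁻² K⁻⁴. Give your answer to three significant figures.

TOA radiative forcing: ΔF = −S·Δα/4 = −2770·(+0.0097)/4 = -6.717 W m⁻².

-6.72 W m⁻²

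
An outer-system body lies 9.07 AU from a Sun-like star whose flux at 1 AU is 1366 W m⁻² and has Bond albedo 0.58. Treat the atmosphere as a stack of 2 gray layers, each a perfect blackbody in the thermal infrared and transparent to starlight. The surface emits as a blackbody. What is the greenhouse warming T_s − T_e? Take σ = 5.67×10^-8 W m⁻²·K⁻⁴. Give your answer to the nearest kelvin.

24 K

Flux at the orbit: S = 1366/(9.07)² = 16.60 W m⁻².
Top-of-atmosphere balance: σT_e⁴ = S(1−α)/4 = 1.744 W m⁻² → T_e = 74.47 K.
Surface: T_s = (3)^¼·T_e = 98.00 K.
So the greenhouse effect raises the surface by 98.00 − 74.47 = 23.54 K.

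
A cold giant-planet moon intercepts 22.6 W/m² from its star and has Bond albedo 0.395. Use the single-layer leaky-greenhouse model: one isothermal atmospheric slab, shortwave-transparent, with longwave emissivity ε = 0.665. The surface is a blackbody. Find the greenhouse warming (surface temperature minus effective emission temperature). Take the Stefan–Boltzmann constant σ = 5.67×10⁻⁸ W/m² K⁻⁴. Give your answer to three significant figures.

9.37 K

At the top of the atmosphere, σT_e⁴ = S(1−α)/4 = 3.418 W/m², giving T_e = 88.12 K.
The surface balance (absorbed SW + ε·downward IR = σT_s⁴) with T_a⁴ = T_s⁴/2 reduces to T_s = T_e·[2/(2−ε)]^¼ = 97.49 K.
Greenhouse warming: T_s − T_e = 9.370 K.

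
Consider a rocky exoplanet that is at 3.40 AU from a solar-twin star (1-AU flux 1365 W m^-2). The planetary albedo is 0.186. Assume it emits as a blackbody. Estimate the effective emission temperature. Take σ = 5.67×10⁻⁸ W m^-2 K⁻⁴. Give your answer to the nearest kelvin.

Irradiance scales as 1/d², so S = 1365 W m^-2 × (1/3.40)² = 118.1 W m^-2.
Averaging over the sphere, the absorbed flux is S(1−α)/4 = 24.03 W m^-2.
Set σT⁴ = 24.03 → T = (24.03/σ)^(1/4) = 143.5 K.

143 K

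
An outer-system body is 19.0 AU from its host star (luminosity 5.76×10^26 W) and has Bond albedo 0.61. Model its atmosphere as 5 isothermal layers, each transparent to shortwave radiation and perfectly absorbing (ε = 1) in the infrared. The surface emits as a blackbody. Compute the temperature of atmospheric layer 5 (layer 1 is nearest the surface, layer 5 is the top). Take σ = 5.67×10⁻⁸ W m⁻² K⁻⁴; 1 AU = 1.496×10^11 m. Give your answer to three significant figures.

Orbital distance: d = 19.0 AU = 2.842×10^12 m.
Spreading L over a sphere of radius d: S = 5.76×10^26/(4π·2.84×10^12²) = 5.673 W m⁻².
OLR = S(1−α)/4 = 0.5532 W m⁻²; the top layer radiates at T_e = 55.89 K.
In the N-layer model, layer k (counted from the surface) has T_k = (N+1−k)^(1/4)·T_e.
With k = 5: T_5 = (5+1−5)^¼·55.89 K = 55.89 K.

55.9 K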